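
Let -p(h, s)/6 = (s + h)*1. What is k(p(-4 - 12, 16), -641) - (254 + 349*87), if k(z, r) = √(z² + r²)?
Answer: -29976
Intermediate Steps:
p(h, s) = -6*h - 6*s (p(h, s) = -6*(s + h) = -6*(h + s) = -6*h - 6*s)
k(z, r) = √(r² + z²)
k(p(-4 - 12, 16), -641) - (254 + 349*87) = √((-641)² + (-6*(-4 - 12) - 6*16)²) - (254 + 349*87) = √(410881 + (-6*(-16) - 96)²) - (254 + 30363) = √(410881 + (96 - 96)²) - 1*30617 = √(410881 + 0²) - 30617 = √(410881 + 0) - 30617 = √410881 - 30617 = 641 - 30617 = -29976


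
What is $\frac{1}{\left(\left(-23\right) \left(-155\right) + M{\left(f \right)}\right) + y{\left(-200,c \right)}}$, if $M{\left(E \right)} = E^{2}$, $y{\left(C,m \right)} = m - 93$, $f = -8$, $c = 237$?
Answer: $\frac{1}{3773} \approx 0.00026504$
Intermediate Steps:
$y{\left(C,m \right)} = -93 + m$ ($y{\left(C,m \right)} = m - 93 = -93 + m$)
$\frac{1}{\left(\left(-23\right) \left(-155\right) + M{\left(f \right)}\right) + y{\left(-200,c \right)}} = \frac{1}{\left(\left(-23\right) \left(-155\right) + \left(-8\right)^{2}\right) + \left(-93 + 237\right)} = \frac{1}{\left(3565 + 64\right) + 144} = \frac{1}{3629 + 144} = \frac{1}{3773}$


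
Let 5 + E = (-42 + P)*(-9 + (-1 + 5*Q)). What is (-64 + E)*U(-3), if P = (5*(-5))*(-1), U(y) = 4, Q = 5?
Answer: -1296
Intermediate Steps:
P = 25 (P = -25*(-1) = 25)
E = -260 (E = -5 + (-42 + 25)*(-9 + (-1 + 5*5)) = -5 - 17*(-9 + (-1 + 25)) = -5 - 17*(-9 + 24) = -5 - 17*15 = -5 - 255 = -260)
(-64 + E)*U(-3) = (-64 - 260)*4 = -324*4 = -1296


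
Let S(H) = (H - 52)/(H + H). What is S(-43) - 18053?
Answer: -1552463/86 ≈ -18052.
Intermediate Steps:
S(H) = (-52 + H)/(2*H) (S(H) = (-52 + H)/((2*H)) = (-52 + H)*(1/(2*H)) = (-52 + H)/(2*H))
S(-43) - 18053 = (½)*(-52 - 43)/(-43) - 18053 = (½)*(-1/43)*(-95) - 18053 = 95/86 - 18053 = -1552463/86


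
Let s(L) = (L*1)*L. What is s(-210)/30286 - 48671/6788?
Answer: -587349553/102790684 ≈ -5.7140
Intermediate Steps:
s(L) = L² (s(L) = L*L = L²)
s(-210)/30286 - 48671/6788 = (-210)²/30286 - 48671/6788 = 44100*(1/30286) - 48671*1/6788 = 22050/15143 - 48671/6788 = -587349553/102790684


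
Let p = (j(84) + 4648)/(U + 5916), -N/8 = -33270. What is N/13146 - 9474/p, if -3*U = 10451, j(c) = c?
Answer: -3591380739/740558 ≈ -4849.6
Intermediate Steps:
N = 266160 (N = -8*(-33270) = 266160)
U = -10451/3 (U = -⅓*10451 = -10451/3 ≈ -3483.7)
p = 14196/7297 (p = (84 + 4648)/(-10451/3 + 5916) = 4732/(7297/3) = 4732*(3/7297) = 14196/7297 ≈ 1.9455)
N/13146 - 9474/p = 266160/13146 - 9474/14196/7297 = 266160*(1/13146) - 9474*7297/14196 = 44360/2191 - 11521963/2366 = -3591380739/740558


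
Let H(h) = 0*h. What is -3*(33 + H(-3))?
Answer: -99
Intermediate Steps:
H(h) = 0
-3*(33 + H(-3)) = -3*(33 + 0) = -3*33 = -99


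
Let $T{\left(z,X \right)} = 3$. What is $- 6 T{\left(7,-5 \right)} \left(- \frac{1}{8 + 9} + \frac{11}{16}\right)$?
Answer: $- \frac{1539}{136} \approx -11.316$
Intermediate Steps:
$- 6 T{\left(7,-5 \right)} \left(- \frac{1}{8 + 9} + \frac{11}{16}\right) = \left(-6\right) 3 \left(- \frac{1}{8 + 9} + \frac{11}{16}\right) = - 18 \left(- \frac{1}{17} + 11 \cdot \frac{1}{16}\right) = - 18 \left(\left(-1\right) \frac{1}{17} + \frac{11}{16}\right) = - 18 \left(- \frac{1}{17} + \frac{11}{16}\right) = \left(-18\right) \frac{171}{272} = - \frac{1539}{136}$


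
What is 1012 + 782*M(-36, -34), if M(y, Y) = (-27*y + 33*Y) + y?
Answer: -144440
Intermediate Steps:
M(y, Y) = -26*y + 33*Y
1012 + 782*M(-36, -34) = 1012 + 782*(-26*(-36) + 33*(-34)) = 1012 + 782*(936 - 1122) = 1012 + 782*(-186) = 1012 - 145452 = -144440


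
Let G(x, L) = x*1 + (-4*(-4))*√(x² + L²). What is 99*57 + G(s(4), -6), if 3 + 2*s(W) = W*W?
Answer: 11299/2 + 8*√313 ≈ 5791.0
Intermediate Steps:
s(W) = -3/2 + W²/2 (s(W) = -3/2 + (W*W)/2 = -3/2 + W²/2)
G(x, L) = x + 16*√(L² + x²)
99*57 + G(s(4), -6) = 99*57 + ((-3/2 + (½)*4²) + 16*√((-6)² + (-3/2 + (½)*4²)²)) = 5643 + ((-3/2 + (½)*16) + 16*√(36 + (-3/2 + (½)*16)²)) = 5643 + ((-3/2 + 8) + 16*√(36 + (-3/2 + 8)²)) = 5643 + (13/2 + 16*√(36 + (13/2)²)) = 5643 + (13/2 + 16*√(36 + 169/4)) = 5643 + (13/2 + 16*√(313/4)) = 5643 + (13/2 + 16*(√313/2)) = 5643 + (13/2 + 8*√313) = 11299/2 + 8*√313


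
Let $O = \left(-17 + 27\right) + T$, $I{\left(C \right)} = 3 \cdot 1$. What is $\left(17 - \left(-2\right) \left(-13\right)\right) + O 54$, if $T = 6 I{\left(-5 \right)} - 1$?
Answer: $1449$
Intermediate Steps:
$I{\left(C \right)} = 3$
$T = 17$ ($T = 6 \cdot 3 - 1 = 18 - 1 = 17$)
$O = 27$ ($O = \left(-17 + 27\right) + 17 = 10 + 17 = 27$)
$\left(17 - \left(-2\right) \left(-13\right)\right) + O 54 = \left(17 - \left(-2\right) \left(-13\right)\right) + 27 \cdot 54 = \left(17 - 26\right) + 1458 = -9 + 1458 = 1449$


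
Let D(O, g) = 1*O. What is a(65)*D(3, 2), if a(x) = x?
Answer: 195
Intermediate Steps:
D(O, g) = O
a(65)*D(3, 2) = 65*3 = 195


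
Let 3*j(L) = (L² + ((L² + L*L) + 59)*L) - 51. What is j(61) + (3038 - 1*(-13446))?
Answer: 510683/3 ≈ 1.7023e+5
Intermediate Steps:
j(L) = -17 + L²/3 + L*(59 + 2*L²)/3 (j(L) = ((L² + ((L² + L*L) + 59)*L) - 51)/3 = ((L² + ((L² + L²) + 59)*L) - 51)/3 = ((L² + (2*L² + 59)*L) - 51)/3 = ((L² + (59 + 2*L²)*L) - 51)/3 = ((L² + L*(59 + 2*L²)) - 51)/3 = (-51 + L² + L*(59 + 2*L²))/3 = -17 + L²/3 + L*(59 + 2*L²)/3)
j(61) + (3038 - 1*(-13446)) = (-17 + (⅓)*61² + (⅔)*61³ + (59/3)*61) + (3038 - 1*(-13446)) = (-17 + (⅓)*3721 + (⅔)*226981 + 3599/3) + (3038 + 13446) = (-17 + 3721/3 + 453962/3 + 3599/3) + 16484 = 461231/3 + 16484 = 510683/3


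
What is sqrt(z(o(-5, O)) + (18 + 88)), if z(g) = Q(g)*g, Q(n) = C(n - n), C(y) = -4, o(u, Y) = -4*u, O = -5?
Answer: sqrt(26) ≈ 5.0990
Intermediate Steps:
Q(n) = -4
z(g) = -4*g
sqrt(z(o(-5, O)) + (18 + 88)) = sqrt(-(-16)*(-5) + (18 + 88)) = sqrt(-4*20 + 106) = sqrt(-80 + 106) = sqrt(26)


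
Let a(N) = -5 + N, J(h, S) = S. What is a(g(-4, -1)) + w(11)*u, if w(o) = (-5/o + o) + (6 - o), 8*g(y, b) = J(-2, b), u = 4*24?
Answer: 46397/88 ≈ 527.24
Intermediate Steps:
u = 96
g(y, b) = b/8
w(o) = 6 - 5/o (w(o) = (o - 5/o) + (6 - o) = 6 - 5/o)
a(g(-4, -1)) + w(11)*u = (-5 + (⅛)*(-1)) + (6 - 5/11)*96 = (-5 - ⅛) + (6 - 5*1/11)*96 = -41/8 + (6 - 5/11)*96 = -41/8 + (61/11)*96 = -41/8 + 5856/11 = 46397/88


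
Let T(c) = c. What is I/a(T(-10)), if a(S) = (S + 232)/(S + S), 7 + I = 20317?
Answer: -67700/37 ≈ -1829.7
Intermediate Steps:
I = 20310 (I = -7 + 20317 = 20310)
a(S) = (232 + S)/(2*S) (a(S) = (232 + S)/((2*S)) = (232 + S)*(1/(2*S)) = (232 + S)/(2*S))
I/a(T(-10)) = 20310/(((½)*(232 - 10)/(-10))) = 20310/(((½)*(-⅒)*222)) = 20310/(-111/10) = 20310*(-10/111) = -67700/37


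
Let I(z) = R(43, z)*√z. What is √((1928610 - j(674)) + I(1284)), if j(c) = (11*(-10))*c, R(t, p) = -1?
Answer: √(2002750 - 2*√321) ≈ 1415.2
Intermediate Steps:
j(c) = -110*c
I(z) = -√z
√((1928610 - j(674)) + I(1284)) = √((1928610 - (-110)*674) - √1284) = √((1928610 - 1*(-74140)) - 2*√321) = √((1928610 + 74140) - 2*√321) = √(2002750 - 2*√321)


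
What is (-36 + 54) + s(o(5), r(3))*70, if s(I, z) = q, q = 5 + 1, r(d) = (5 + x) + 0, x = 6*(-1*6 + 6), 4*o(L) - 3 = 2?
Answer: 438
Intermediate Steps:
o(L) = 5/4 (o(L) = 3/4 + (1/4)*2 = 3/4 + 1/2 = 5/4)
x = 0 (x = 6*(-6 + 6) = 6*0 = 0)
r(d) = 5 (r(d) = (5 + 0) + 0 = 5 + 0 = 5)
q = 6
s(I, z) = 6
(-36 + 54) + s(o(5), r(3))*70 = (-36 + 54) + 6*70 = 18 + 420 = 438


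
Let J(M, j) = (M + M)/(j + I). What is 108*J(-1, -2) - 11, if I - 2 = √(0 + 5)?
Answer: -11 - 216*√5/5 ≈ -107.60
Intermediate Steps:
I = 2 + √5 (I = 2 + √(0 + 5) = 2 + √5 ≈ 4.2361)
J(M, j) = 2*M/(2 + j + √5) (J(M, j) = (M + M)/(j + (2 + √5)) = (2*M)/(2 + j + √5) = 2*M/(2 + j + √5))
108*J(-1, -2) - 11 = 108*(2*(-1)/(2 - 2 + √5)) - 11 = 108*(2*(-1)/√5) - 11 = 108*(2*(-1)*(√5/5)) - 11 = 108*(-2*√5/5) - 11 = -216*√5/5 - 11 = -11 - 216*√5/5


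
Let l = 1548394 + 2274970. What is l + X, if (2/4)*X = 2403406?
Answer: 8630176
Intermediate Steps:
X = 4806812 (X = 2*2403406 = 4806812)
l = 3823364
l + X = 3823364 + 4806812 = 8630176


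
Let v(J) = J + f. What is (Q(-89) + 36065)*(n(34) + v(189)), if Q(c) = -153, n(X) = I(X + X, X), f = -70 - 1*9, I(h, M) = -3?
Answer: 3842584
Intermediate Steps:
f = -79 (f = -70 - 9 = -79)
n(X) = -3
v(J) = -79 + J (v(J) = J - 79 = -79 + J)
(Q(-89) + 36065)*(n(34) + v(189)) = (-153 + 36065)*(-3 + (-79 + 189)) = 35912*(-3 + 110) = 35912*107 = 3842584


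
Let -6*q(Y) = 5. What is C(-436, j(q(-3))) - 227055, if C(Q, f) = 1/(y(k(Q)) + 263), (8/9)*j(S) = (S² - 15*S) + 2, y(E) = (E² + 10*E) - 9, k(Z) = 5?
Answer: -74701094/329 ≈ -2.2706e+5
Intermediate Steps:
q(Y) = -⅚ (q(Y) = -⅙*5 = -⅚)
y(E) = -9 + E² + 10*E
j(S) = 9/4 - 135*S/8 + 9*S²/8 (j(S) = 9*((S² - 15*S) + 2)/8 = 9*(2 + S² - 15*S)/8 = 9/4 - 135*S/8 + 9*S²/8)
C(Q, f) = 1/329 (C(Q, f) = 1/((-9 + 5² + 10*5) + 263) = 1/((-9 + 25 + 50) + 263) = 1/(66 + 263) = 1/329)
C(-436, j(q(-3))) - 227055 = 1/329 - 227055 = -74701094/329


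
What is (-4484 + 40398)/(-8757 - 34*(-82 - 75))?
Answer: -35914/3419 ≈ -10.504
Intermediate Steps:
(-4484 + 40398)/(-8757 - 34*(-82 - 75)) = 35914/(-8757 - 34*(-157)) = 35914/(-8757 + 5338) = 35914/(-3419) = 35914*(-1/3419) = -35914/3419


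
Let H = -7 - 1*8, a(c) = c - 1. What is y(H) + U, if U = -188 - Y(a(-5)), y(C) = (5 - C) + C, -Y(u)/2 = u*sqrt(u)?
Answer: -183 - 12*I*sqrt(6) ≈ -183.0 - 29.394*I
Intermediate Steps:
a(c) = -1 + c
H = -15 (H = -7 - 8 = -15)
Y(u) = -2*u**(3/2) (Y(u) = -2*u*sqrt(u) = -2*u**(3/2))
y(C) = 5
U = -188 - 12*I*sqrt(6) (U = -188 - (-2)*(-1 - 5)**(3/2) = -188 - (-2)*(-6)**(3/2) = -188 - (-2)*(-6*I*sqrt(6)) = -188 - 12*I*sqrt(6) ≈ -188.0 - 29.394*I)
y(H) + U = 5 + (-188 - 12*I*sqrt(6)) = -183 - 12*I*sqrt(6)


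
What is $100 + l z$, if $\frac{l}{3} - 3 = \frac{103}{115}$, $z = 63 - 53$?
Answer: $\frac{4988}{23} \approx 216.87$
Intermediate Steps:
$z = 10$ ($z = 63 - 53 = 10$)
$l = \frac{1344}{115}$ ($l = 9 + 3 \cdot \frac{103}{115} = 9 + \frac{309}{115} = \frac{1344}{115} \approx 11.687$)
$100 + l z = 100 + \frac{1344}{115} \cdot 10 = 100 + \frac{2688}{23} = \frac{4988}{23}$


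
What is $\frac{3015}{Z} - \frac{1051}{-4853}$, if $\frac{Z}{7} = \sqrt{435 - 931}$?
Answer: $\frac{1051}{4853} - \frac{3015 i \sqrt{31}}{868} \approx 0.21657 - 19.34 i$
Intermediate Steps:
$Z = 28 i \sqrt{31}$ ($Z = 7 \sqrt{435 - 931} = 7 \sqrt{-496} = 7 \cdot 4 i \sqrt{31} = 28 i \sqrt{31} \approx 155.9 i$)
$\frac{3015}{Z} - \frac{1051}{-4853} = \frac{3015}{28 i \sqrt{31}} - \frac{1051}{-4853} = 3015 \left(- \frac{i \sqrt{31}}{868}\right) - - \frac{1051}{4853} = - \frac{3015 i \sqrt{31}}{868} + \frac{1051}{4853} = \frac{1051}{4853} - \frac{3015 i \sqrt{31}}{868}$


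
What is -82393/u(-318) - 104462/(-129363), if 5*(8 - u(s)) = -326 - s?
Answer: -17762671373/2069808 ≈ -8581.8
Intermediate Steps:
u(s) = 366/5 + s/5 (u(s) = 8 - (-326 - s)/5 = 8 + (326/5 + s/5) = 366/5 + s/5)
-82393/u(-318) - 104462/(-129363) = -82393/(366/5 + (⅕)*(-318)) - 104462/(-129363) = -82393/(366/5 - 318/5) - 104462*(-1/129363) = -82393/48/5 + 104462/129363 = -82393*5/48 + 104462/129363 = -411965/48 + 104462/129363 = -17762671373/2069808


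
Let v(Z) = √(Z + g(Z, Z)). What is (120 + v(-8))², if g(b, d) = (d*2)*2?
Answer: 14360 + 480*I*√10 ≈ 14360.0 + 1517.9*I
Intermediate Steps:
g(b, d) = 4*d (g(b, d) = (2*d)*2 = 4*d)
v(Z) = √5*√Z (v(Z) = √(Z + 4*Z) = √(5*Z) = √5*√Z)
(120 + v(-8))² = (120 + √5*√(-8))² = (120 + √5*(2*I*√2))² = (120 + 2*I*√10)²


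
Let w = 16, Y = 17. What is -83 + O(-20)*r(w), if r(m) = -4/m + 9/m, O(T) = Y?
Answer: -1243/16 ≈ -77.688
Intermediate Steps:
O(T) = 17
r(m) = 5/m
-83 + O(-20)*r(w) = -83 + 17*(5/16) = -83 + 85/16 = -1243/16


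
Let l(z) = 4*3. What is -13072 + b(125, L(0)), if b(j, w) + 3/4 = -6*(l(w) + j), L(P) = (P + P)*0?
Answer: -55579/4 ≈ -13895.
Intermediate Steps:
l(z) = 12
L(P) = 0 (L(P) = (2*P)*0 = 0)
b(j, w) = -291/4 - 6*j (b(j, w) = -¾ - 6*(12 + j) = -¾ + (-72 - 6*j) = -291/4 - 6*j)
-13072 + b(125, L(0)) = -13072 + (-291/4 - 6*125) = -13072 + (-291/4 - 750) = -13072 - 3291/4 = -55579/4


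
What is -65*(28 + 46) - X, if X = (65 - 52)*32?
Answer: -5226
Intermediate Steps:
X = 416 (X = 13*32 = 416)
-65*(28 + 46) - X = -65*(28 + 46) - 1*416 = -65*74 - 416 = -4810 - 416 = -5226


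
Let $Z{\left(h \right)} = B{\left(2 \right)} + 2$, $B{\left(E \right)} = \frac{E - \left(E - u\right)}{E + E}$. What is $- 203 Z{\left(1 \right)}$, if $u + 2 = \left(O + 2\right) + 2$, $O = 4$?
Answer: $- \frac{1421}{2} \approx -710.5$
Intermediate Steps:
$u = 6$ ($u = -2 + \left(\left(4 + 2\right) + 2\right) = -2 + \left(6 + 2\right) = -2 + 8 = 6$)
$B{\left(E \right)} = \frac{3}{E}$ ($B{\left(E \right)} = \frac{E - \left(-6 + E\right)}{E + E} = \frac{6}{2 E} = 6 \frac{1}{2 E} = \frac{3}{E}$)
$Z{\left(h \right)} = \frac{7}{2}$ ($Z{\left(h \right)} = \frac{3}{2} + 2 = \frac{7}{2}$)
$- 203 Z{\left(1 \right)} = \left(-203\right) \frac{7}{2} = - \frac{1421}{2}$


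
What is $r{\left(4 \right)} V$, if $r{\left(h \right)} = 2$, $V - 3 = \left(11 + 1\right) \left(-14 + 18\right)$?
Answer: $102$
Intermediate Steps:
$V = 51$ ($V = 3 + \left(11 + 1\right) \left(-14 + 18\right) = 3 + 12 \cdot 4 = 3 + 48 = 51$)
$r{\left(4 \right)} V = 2 \cdot 51 = 102$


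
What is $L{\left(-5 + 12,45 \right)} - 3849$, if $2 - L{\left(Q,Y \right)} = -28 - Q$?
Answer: $-3812$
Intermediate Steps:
$L{\left(Q,Y \right)} = 30 + Q$ ($L{\left(Q,Y \right)} = 2 - \left(-28 - Q\right) = 2 + \left(28 + Q\right) = 30 + Q$)
$L{\left(-5 + 12,45 \right)} - 3849 = \left(30 + \left(-5 + 12\right)\right) - 3849 = \left(30 + 7\right) - 3849 = 37 - 3849 = -3812$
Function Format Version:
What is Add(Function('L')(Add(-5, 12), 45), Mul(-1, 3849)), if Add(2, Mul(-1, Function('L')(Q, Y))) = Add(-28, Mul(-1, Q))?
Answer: -3812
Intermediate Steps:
Function('L')(Q, Y) = Add(30, Q) (Function('L')(Q, Y) = Add(2, Mul(-1, Add(-28, Mul(-1, Q)))) = Add(2, Add(28, Q)) = Add(30, Q))
Add(Function('L')(Add(-5, 12), 45), Mul(-1, 3849)) = Add(Add(30, Add(-5, 12)), Mul(-1, 3849)) = Add(Add(30, 7), -3849) = Add(37, -3849) = -3812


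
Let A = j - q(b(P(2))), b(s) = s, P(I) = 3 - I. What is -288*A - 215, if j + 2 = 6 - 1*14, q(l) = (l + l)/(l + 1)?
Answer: 2953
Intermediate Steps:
q(l) = 2*l/(1 + l) (q(l) = (2*l)/(1 + l) = 2*l/(1 + l))
j = -10 (j = -2 + (6 - 1*14) = -2 + (6 - 14) = -2 - 8 = -10)
A = -11 (A = -10 - 2*(3 - 1*2)/(1 + (3 - 1*2)) = -10 - 2*(3 - 2)/(1 + (3 - 2)) = -10 - 2/(1 + 1) = -10 - 2/2 = -10 - 1*1 = -10 - 1 = -11)
-288*A - 215 = -288*(-11) - 215 = 3168 - 215 = 2953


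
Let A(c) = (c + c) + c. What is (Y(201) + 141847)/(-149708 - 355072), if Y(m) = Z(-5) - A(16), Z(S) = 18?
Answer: -141817/504780 ≈ -0.28095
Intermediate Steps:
A(c) = 3*c (A(c) = 2*c + c = 3*c)
Y(m) = -30 (Y(m) = 18 - 3*16 = 18 - 1*48 = 18 - 48 = -30)
(Y(201) + 141847)/(-149708 - 355072) = (-30 + 141847)/(-149708 - 355072) = 141817/(-504780) = 141817*(-1/504780) = -141817/504780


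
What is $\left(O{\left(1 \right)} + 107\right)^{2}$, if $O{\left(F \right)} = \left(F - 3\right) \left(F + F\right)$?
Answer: $10609$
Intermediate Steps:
$O{\left(F \right)} = 2 F \left(-3 + F\right)$ ($O{\left(F \right)} = \left(-3 + F\right) 2 F = 2 F \left(-3 + F\right)$)
$\left(O{\left(1 \right)} + 107\right)^{2} = \left(2 \cdot 1 \left(-3 + 1\right) + 107\right)^{2} = \left(2 \cdot 1 \left(-2\right) + 107\right)^{2} = \left(-4 + 107\right)^{2} = 103^{2} = 10609$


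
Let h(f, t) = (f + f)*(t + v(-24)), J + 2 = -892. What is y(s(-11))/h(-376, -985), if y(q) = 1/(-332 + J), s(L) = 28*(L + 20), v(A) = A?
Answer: -1/930249568 ≈ -1.0750e-9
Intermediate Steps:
J = -894 (J = -2 - 892 = -894)
h(f, t) = 2*f*(-24 + t) (h(f, t) = (f + f)*(t - 24) = (2*f)*(-24 + t) = 2*f*(-24 + t))
s(L) = 560 + 28*L (s(L) = 28*(20 + L) = 560 + 28*L)
y(q) = -1/1226 (y(q) = 1/(-332 - 894) = 1/(-1226) = -1/1226)
y(s(-11))/h(-376, -985) = -(-1/(752*(-24 - 985)))/1226 = -1/(1226*(2*(-376)*(-1009))) = -1/1226/758768 = -1/1226*1/758768 = -1/930249568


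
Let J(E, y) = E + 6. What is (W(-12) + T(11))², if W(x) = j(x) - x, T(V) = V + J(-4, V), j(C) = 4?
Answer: 841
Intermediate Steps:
J(E, y) = 6 + E
T(V) = 2 + V (T(V) = V + (6 - 4) = V + 2 = 2 + V)
W(x) = 4 - x
(W(-12) + T(11))² = ((4 - 1*(-12)) + (2 + 11))² = ((4 + 12) + 13)² = (16 + 13)² = 29² = 841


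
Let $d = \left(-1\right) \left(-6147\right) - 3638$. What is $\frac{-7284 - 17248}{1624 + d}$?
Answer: $- \frac{24532}{4133} \approx -5.9356$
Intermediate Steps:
$d = 2509$ ($d = 6147 - 3638 = 2509$)
$\frac{-7284 - 17248}{1624 + d} = \frac{-7284 - 17248}{1624 + 2509} = - \frac{24532}{4133}$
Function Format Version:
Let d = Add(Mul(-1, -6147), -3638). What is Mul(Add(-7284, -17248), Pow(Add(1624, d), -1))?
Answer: Rational(-24532, 4133) ≈ -5.9356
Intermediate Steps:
d = 2509 (d = Add(6147, -3638) = 2509)
Mul(Add(-7284, -17248), Pow(Add(1624, d), -1)) = Mul(Add(-7284, -17248), Pow(Add(1624, 2509), -1)) = Mul(-24532, Pow(4133, -1)) = Mul(-24532, Rational(1, 4133)) = Rational(-24532, 4133)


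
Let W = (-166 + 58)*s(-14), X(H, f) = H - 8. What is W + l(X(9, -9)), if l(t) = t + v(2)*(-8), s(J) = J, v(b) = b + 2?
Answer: 1481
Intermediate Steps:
v(b) = 2 + b
X(H, f) = -8 + H
W = 1512 (W = (-166 + 58)*(-14) = -108*(-14) = 1512)
l(t) = -32 + t (l(t) = t + (2 + 2)*(-8) = t + 4*(-8) = t - 32 = -32 + t)
W + l(X(9, -9)) = 1512 + (-32 + (-8 + 9)) = 1512 + (-32 + 1) = 1512 - 31 = 1481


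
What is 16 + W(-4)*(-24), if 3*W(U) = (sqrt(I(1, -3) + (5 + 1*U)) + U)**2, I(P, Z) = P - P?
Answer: -56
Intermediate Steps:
I(P, Z) = 0
W(U) = (U + sqrt(5 + U))**2/3 (W(U) = (sqrt(0 + (5 + 1*U)) + U)**2/3 = (sqrt(0 + (5 + U)) + U)**2/3 = (sqrt(5 + U) + U)**2/3 = (U + sqrt(5 + U))**2/3)
16 + W(-4)*(-24) = 16 + ((-4 + sqrt(5 - 4))**2/3)*(-24) = 16 + ((-4 + sqrt(1))**2/3)*(-24) = 16 + ((-4 + 1)**2/3)*(-24) = 16 + ((1/3)*(-3)**2)*(-24) = 16 + ((1/3)*9)*(-24) = 16 + 3*(-24) = 16 - 72 = -56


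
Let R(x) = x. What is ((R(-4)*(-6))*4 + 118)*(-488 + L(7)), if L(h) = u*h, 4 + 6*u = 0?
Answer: -316292/3 ≈ -1.0543e+5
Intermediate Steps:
u = -2/3 (u = -2/3 + (1/6)*0 = -2/3 + 0 = -2/3 ≈ -0.66667)
L(h) = -2*h/3
((R(-4)*(-6))*4 + 118)*(-488 + L(7)) = (-4*(-6)*4 + 118)*(-488 - 2/3*7) = (24*4 + 118)*(-488 - 14/3) = (96 + 118)*(-1478/3) = 214*(-1478/3) = -316292/3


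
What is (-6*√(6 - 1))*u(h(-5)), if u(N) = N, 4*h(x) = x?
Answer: 15*√5/2 ≈ 16.771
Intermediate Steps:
h(x) = x/4
(-6*√(6 - 1))*u(h(-5)) = (-6*√(6 - 1))*((¼)*(-5)) = -6*√5*(-5/4) = 15*√5/2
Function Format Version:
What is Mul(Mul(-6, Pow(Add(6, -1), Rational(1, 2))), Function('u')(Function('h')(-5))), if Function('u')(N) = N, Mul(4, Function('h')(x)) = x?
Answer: Mul(Rational(15, 2), Pow(5, Rational(1, 2))) ≈ 16.771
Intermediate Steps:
Function('h')(x) = Mul(Rational(1, 4), x)
Mul(Mul(-6, Pow(Add(6, -1), Rational(1, 2))), Function('u')(Function('h')(-5))) = Mul(Mul(-6, Pow(Add(6, -1), Rational(1, 2))), Mul(Rational(1, 4), -5)) = Mul(Mul(-6, Pow(5, Rational(1, 2))), Rational(-5, 4)) = Mul(Rational(15, 2), Pow(5, Rational(1, 2)))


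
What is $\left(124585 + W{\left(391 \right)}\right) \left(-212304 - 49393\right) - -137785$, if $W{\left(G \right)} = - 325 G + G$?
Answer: $549439788$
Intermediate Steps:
$W{\left(G \right)} = - 324 G$
$\left(124585 + W{\left(391 \right)}\right) \left(-212304 - 49393\right) - -137785 = \left(124585 - 126684\right) \left(-212304 - 49393\right) - -137785 = \left(124585 - 126684\right) \left(-261697\right) + 137785 = \left(-2099\right) \left(-261697\right) + 137785 = 549302003 + 137785 = 549439788$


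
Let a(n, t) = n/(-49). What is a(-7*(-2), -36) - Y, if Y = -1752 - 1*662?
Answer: 16896/7 ≈ 2413.7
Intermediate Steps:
a(n, t) = -n/49 (a(n, t) = n*(-1/49) = -n/49)
Y = -2414 (Y = -1752 - 662 = -2414)
a(-7*(-2), -36) - Y = -(-1)*(-2)/7 - 1*(-2414) = -1/49*14 + 2414 = -2/7 + 2414 = 16896/7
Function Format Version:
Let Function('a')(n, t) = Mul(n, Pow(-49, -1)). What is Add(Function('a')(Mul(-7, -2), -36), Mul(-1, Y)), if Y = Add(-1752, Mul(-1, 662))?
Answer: Rational(16896, 7) ≈ 2413.7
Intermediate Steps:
Function('a')(n, t) = Mul(Rational(-1, 49), n) (Function('a')(n, t) = Mul(n, Rational(-1, 49)) = Mul(Rational(-1, 49), n))
Y = -2414 (Y = Add(-1752, -662) = -2414)
Add(Function('a')(Mul(-7, -2), -36), Mul(-1, Y)) = Add(Mul(Rational(-1, 49), Mul(-7, -2)), Mul(-1, -2414)) = Add(Mul(Rational(-1, 49), 14), 2414) = Add(Rational(-2, 7), 2414) = Rational(16896, 7)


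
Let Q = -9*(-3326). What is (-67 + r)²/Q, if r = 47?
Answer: 200/14967 ≈ 0.013363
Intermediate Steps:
Q = 29934
(-67 + r)²/Q = (-67 + 47)²/29934 = (-20)²*(1/29934) = 400*(1/29934) = 200/14967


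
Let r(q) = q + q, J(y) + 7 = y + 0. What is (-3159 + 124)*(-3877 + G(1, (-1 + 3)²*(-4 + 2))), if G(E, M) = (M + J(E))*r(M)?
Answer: 11086855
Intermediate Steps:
J(y) = -7 + y (J(y) = -7 + (y + 0) = -7 + y)
r(q) = 2*q
G(E, M) = 2*M*(-7 + E + M) (G(E, M) = (M + (-7 + E))*(2*M) = (-7 + E + M)*(2*M) = 2*M*(-7 + E + M))
(-3159 + 124)*(-3877 + G(1, (-1 + 3)²*(-4 + 2))) = (-3159 + 124)*(-3877 + 2*((-1 + 3)²*(-4 + 2))*(-7 + 1 + (-1 + 3)²*(-4 + 2))) = -3035*(-3877 + 2*(2²*(-2))*(-7 + 1 + 2²*(-2))) = -3035*(-3877 + 2*(4*(-2))*(-7 + 1 + 4*(-2))) = -3035*(-3877 + 2*(-8)*(-7 + 1 - 8)) = -3035*(-3877 + 2*(-8)*(-14)) = -3035*(-3877 + 224) = -3035*(-3653) = 11086855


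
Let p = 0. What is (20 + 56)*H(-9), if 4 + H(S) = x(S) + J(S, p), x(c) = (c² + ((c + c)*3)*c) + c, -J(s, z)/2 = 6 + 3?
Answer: 40736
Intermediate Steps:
J(s, z) = -18 (J(s, z) = -2*(6 + 3) = -2*9 = -18)
x(c) = c + 7*c² (x(c) = (c² + ((2*c)*3)*c) + c = (c² + (6*c)*c) + c = (c² + 6*c²) + c = 7*c² + c = c + 7*c²)
H(S) = -22 + S*(1 + 7*S) (H(S) = -4 + (S*(1 + 7*S) - 18) = -4 + (-18 + S*(1 + 7*S)) = -22 + S*(1 + 7*S))
(20 + 56)*H(-9) = (20 + 56)*(-22 - 9*(1 + 7*(-9))) = 76*(-22 - 9*(1 - 63)) = 76*(-22 - 9*(-62)) = 76*(-22 + 558) = 76*536 = 40736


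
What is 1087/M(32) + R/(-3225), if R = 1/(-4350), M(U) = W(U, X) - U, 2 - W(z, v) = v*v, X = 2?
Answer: -3812312804/119244375 ≈ -31.971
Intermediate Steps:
W(z, v) = 2 - v**2 (W(z, v) = 2 - v*v = 2 - v**2)
M(U) = -2 - U (M(U) = (2 - 1*2**2) - U = (2 - 1*4) - U = (2 - 4) - U = -2 - U)
R = -1/4350 ≈ -0.00022989
1087/M(32) + R/(-3225) = 1087/(-2 - 1*32) - 1/4350/(-3225) = 1087/(-2 - 32) - 1/4350*(-1/3225) = 1087/(-34) + 1/14028750 = 1087*(-1/34) + 1/14028750 = -1087/34 + 1/14028750 = -3812312804/119244375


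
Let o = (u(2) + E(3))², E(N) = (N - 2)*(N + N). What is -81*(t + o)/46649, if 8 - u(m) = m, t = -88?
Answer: -4536/46649 ≈ -0.097237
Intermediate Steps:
u(m) = 8 - m
E(N) = 2*N*(-2 + N) (E(N) = (-2 + N)*(2*N) = 2*N*(-2 + N))
o = 144 (o = ((8 - 1*2) + 2*3*(-2 + 3))² = ((8 - 2) + 2*3*1)² = (6 + 6)² = 12² = 144)
-81*(t + o)/46649 = -81*(-88 + 144)/46649 = -81*56*(1/46649) = -4536*1/46649 = -4536/46649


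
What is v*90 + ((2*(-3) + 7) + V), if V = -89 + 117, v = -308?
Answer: -27691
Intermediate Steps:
V = 28
v*90 + ((2*(-3) + 7) + V) = -308*90 + ((2*(-3) + 7) + 28) = -27720 + ((-6 + 7) + 28) = -27720 + (1 + 28) = -27720 + 29 = -27691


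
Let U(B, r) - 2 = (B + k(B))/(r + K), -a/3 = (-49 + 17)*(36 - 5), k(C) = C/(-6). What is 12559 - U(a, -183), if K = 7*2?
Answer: 2124613/169 ≈ 12572.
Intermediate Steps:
K = 14
k(C) = -C/6 (k(C) = C*(-⅙) = -C/6)
a = 2976 (a = -3*(-49 + 17)*(36 - 5) = -(-96)*31 = -3*(-992) = 2976)
U(B, r) = 2 + 5*B/(6*(14 + r)) (U(B, r) = 2 + (B - B/6)/(r + 14) = 2 + (5*B/6)/(14 + r) = 2 + 5*B/(6*(14 + r)))
12559 - U(a, -183) = 12559 - (168 + 5*2976 + 12*(-183))/(6*(14 - 183)) = 12559 - (168 + 14880 - 2196)/(6*(-169)) = 12559 - (-1)*12852/(6*169) = 12559 - 1*(-2142/169) = 12559 + 2142/169 = 2124613/169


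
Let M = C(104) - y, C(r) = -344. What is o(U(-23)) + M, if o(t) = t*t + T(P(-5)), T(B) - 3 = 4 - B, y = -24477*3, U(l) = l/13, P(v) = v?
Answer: 12354260/169 ≈ 73102.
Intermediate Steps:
U(l) = l/13 (U(l) = l*(1/13) = l/13)
y = -73431
T(B) = 7 - B (T(B) = 3 + (4 - B) = 7 - B)
o(t) = 12 + t² (o(t) = t*t + (7 - 1*(-5)) = t² + (7 + 5) = t² + 12 = 12 + t²)
M = 73087 (M = -344 - 1*(-73431) = -344 + 73431 = 73087)
o(U(-23)) + M = (12 + ((1/13)*(-23))²) + 73087 = (12 + (-23/13)²) + 73087 = (12 + 529/169) + 73087 = 2557/169 + 73087 = 12354260/169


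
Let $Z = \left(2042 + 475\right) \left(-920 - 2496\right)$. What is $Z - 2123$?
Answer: $-8600195$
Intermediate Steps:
$Z = -8598072$ ($Z = 2517 \left(-3416\right) = -8598072$)
$Z - 2123 = -8598072 - 2123 = -8600195$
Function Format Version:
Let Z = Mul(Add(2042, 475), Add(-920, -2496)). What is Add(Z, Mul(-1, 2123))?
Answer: -8600195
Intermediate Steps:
Z = -8598072 (Z = Mul(2517, -3416) = -8598072)
Add(Z, Mul(-1, 2123)) = Add(-8598072, Mul(-1, 2123)) = Add(-8598072, -2123) = -8600195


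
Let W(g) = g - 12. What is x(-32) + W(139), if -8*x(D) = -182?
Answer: 599/4 ≈ 149.75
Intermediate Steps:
W(g) = -12 + g
x(D) = 91/4 (x(D) = -⅛*(-182) = 91/4)
x(-32) + W(139) = 91/4 + (-12 + 139) = 91/4 + 127 = 599/4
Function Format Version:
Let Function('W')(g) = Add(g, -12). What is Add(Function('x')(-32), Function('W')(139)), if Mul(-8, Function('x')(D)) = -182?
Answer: Rational(599, 4) ≈ 149.75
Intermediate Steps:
Function('W')(g) = Add(-12, g)
Function('x')(D) = Rational(91, 4) (Function('x')(D) = Mul(Rational(-1, 8), -182) = Rational(91, 4))
Add(Function('x')(-32), Function('W')(139)) = Add(Rational(91, 4), Add(-12, 139)) = Add(Rational(91, 4), 127) = Rational(599, 4)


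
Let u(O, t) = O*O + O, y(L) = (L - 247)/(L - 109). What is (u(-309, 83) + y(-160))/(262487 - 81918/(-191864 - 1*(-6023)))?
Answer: 35243265805/97200516759 ≈ 0.36258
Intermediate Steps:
y(L) = (-247 + L)/(-109 + L)
u(O, t) = O + O² (u(O, t) = O² + O = O + O²)
(u(-309, 83) + y(-160))/(262487 - 81918/(-191864 - 1*(-6023))) = (-309*(1 - 309) + (-247 - 160)/(-109 - 160))/(262487 - 81918/(-191864 - 1*(-6023))) = (-309*(-308) - 407/(-269))/(262487 - 81918/(-191864 + 6023)) = (95172 - 1/269*(-407))/(262487 - 81918/(-185841)) = (95172 + 407/269)/(262487 - 81918*(-1/185841)) = 25601675/(269*(262487 + 3034/6883)) = 25601675/(269*(1806701055/6883)) = (25601675/269)*(6883/1806701055) = 35243265805/97200516759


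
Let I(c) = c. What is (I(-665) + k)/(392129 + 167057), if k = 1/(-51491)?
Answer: -17120758/14396523163 ≈ -0.0011892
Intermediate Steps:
k = -1/51491 ≈ -1.9421e-5
(I(-665) + k)/(392129 + 167057) = (-665 - 1/51491)/(392129 + 167057) = -34241516/51491/559186 = -34241516/51491*1/559186 = -17120758/14396523163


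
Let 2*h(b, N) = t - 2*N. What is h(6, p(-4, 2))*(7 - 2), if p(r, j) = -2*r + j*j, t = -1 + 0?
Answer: -125/2 ≈ -62.500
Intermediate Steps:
t = -1
p(r, j) = j² - 2*r (p(r, j) = -2*r + j² = j² - 2*r)
h(b, N) = -½ - N (h(b, N) = (-1 - 2*N)/2 = -½ - N)
h(6, p(-4, 2))*(7 - 2) = (-½ - (2² - 2*(-4)))*(7 - 2) = (-½ - (4 + 8))*5 = (-½ - 1*12)*5 = (-½ - 12)*5 = -25/2*5 = -125/2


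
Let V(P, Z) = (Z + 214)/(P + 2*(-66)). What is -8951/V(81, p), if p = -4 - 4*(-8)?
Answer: 456501/242 ≈ 1886.4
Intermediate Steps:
p = 28 (p = -4 + 32 = 28)
V(P, Z) = (214 + Z)/(-132 + P) (V(P, Z) = (214 + Z)/(P - 132) = (214 + Z)/(-132 + P))
-8951/V(81, p) = -8951*(-132 + 81)/(214 + 28) = -8951/(242/(-51)) = -8951/((-1/51*242)) = -8951/(-242/51) = -8951*(-51/242) = 456501/242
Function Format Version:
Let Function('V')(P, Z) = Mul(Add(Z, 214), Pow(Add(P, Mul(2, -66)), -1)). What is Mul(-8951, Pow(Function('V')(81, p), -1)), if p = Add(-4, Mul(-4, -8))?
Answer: Rational(456501, 242) ≈ 1886.4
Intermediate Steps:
p = 28 (p = Add(-4, 32) = 28)
Function('V')(P, Z) = Mul(Pow(Add(-132, P), -1), Add(214, Z)) (Function('V')(P, Z) = Mul(Add(214, Z), Pow(Add(P, -132), -1)) = Mul(Add(214, Z), Pow(Add(-132, P), -1)) = Mul(Pow(Add(-132, P), -1), Add(214, Z)))
Mul(-8951, Pow(Function('V')(81, p), -1)) = Mul(-8951, Pow(Mul(Pow(Add(-132, 81), -1), Add(214, 28)), -1)) = Mul(-8951, Pow(Mul(Pow(-51, -1), 242), -1)) = Mul(-8951, Pow(Mul(Rational(-1, 51), 242), -1)) = Mul(-8951, Pow(Rational(-242, 51), -1)) = Mul(-8951, Rational(-51, 242)) = Rational(456501, 242)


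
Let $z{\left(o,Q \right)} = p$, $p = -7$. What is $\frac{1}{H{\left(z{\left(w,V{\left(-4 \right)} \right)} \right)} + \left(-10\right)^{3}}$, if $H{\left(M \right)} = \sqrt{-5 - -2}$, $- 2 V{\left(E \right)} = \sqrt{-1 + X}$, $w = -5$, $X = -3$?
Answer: $- \frac{1000}{1000003} - \frac{i \sqrt{3}}{1000003} \approx -0.001 - 1.732 \cdot 10^{-6} i$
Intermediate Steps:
$V{\left(E \right)} = - i$ ($V{\left(E \right)} = - \frac{\sqrt{-1 - 3}}{2} = - \frac{\sqrt{-4}}{2} = - \frac{2 i}{2} = - i$)
$z{\left(o,Q \right)} = -7$
$H{\left(M \right)} = i \sqrt{3}$ ($H{\left(M \right)} = \sqrt{-5 + 2} = \sqrt{-3} = i \sqrt{3}$)
$\frac{1}{H{\left(z{\left(w,V{\left(-4 \right)} \right)} \right)} + \left(-10\right)^{3}} = \frac{1}{i \sqrt{3} + \left(-10\right)^{3}} = \frac{1}{i \sqrt{3} - 1000} = \frac{1}{-1000 + i \sqrt{3}}$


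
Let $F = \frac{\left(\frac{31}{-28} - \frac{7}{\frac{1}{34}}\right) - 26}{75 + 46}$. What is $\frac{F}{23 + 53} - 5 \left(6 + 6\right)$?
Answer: $- \frac{15456703}{257488} \approx -60.029$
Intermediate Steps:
$F = - \frac{7423}{3388}$ ($F = \frac{\left(31 \left(- \frac{1}{28}\right) - 7 \frac{1}{\frac{1}{34}}\right) - 26}{121} = \left(\left(- \frac{31}{28} - 238\right) - 26\right) \frac{1}{121} = \left(- \frac{6695}{28} - 26\right) \frac{1}{121} = \left(- \frac{7423}{28}\right) \frac{1}{121} = - \frac{7423}{3388} \approx -2.191$)
$\frac{F}{23 + 53} - 5 \left(6 + 6\right) = - \frac{7423}{3388 \left(23 + 53\right)} - 5 \left(6 + 6\right) = - \frac{7423}{3388 \cdot 76} - 60 = \left(- \frac{7423}{3388}\right) \frac{1}{76} - 60 = - \frac{7423}{257488} - 60 = - \frac{15456703}{257488}$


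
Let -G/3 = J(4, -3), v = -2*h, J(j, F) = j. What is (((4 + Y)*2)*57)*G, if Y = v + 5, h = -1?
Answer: -15048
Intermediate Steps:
v = 2 (v = -2*(-1) = 2)
Y = 7 (Y = 2 + 5 = 7)
G = -12 (G = -3*4 = -12)
(((4 + Y)*2)*57)*G = (((4 + 7)*2)*57)*(-12) = ((11*2)*57)*(-12) = (22*57)*(-12) = 1254*(-12) = -15048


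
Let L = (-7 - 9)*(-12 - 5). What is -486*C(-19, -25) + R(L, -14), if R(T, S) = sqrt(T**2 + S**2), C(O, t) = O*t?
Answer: -230850 + 2*sqrt(18545) ≈ -2.3058e+5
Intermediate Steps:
L = 272 (L = -16*(-17) = 272)
R(T, S) = sqrt(S**2 + T**2)
-486*C(-19, -25) + R(L, -14) = -(-9234)*(-25) + sqrt((-14)**2 + 272**2) = -486*475 + sqrt(196 + 73984) = -230850 + sqrt(74180) = -230850 + 2*sqrt(18545)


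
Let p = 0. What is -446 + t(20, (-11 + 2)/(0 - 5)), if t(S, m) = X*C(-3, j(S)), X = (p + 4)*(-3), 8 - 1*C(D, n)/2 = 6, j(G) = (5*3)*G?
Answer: -494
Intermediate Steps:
j(G) = 15*G
C(D, n) = 4 (C(D, n) = 16 - 2*6 = 16 - 12 = 4)
X = -12 (X = (0 + 4)*(-3) = 4*(-3) = -12)
t(S, m) = -48 (t(S, m) = -12*4 = -48)
-446 + t(20, (-11 + 2)/(0 - 5)) = -446 - 48 = -494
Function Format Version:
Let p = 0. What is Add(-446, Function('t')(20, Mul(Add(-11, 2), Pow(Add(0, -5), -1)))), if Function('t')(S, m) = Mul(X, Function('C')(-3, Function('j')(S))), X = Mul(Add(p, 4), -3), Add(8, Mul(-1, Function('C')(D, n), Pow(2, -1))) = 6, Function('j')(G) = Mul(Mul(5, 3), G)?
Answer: -494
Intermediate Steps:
Function('j')(G) = Mul(15, G)
Function('C')(D, n) = 4 (Function('C')(D, n) = Add(16, Mul(-2, 6)) = Add(16, -12) = 4)
X = -12 (X = Mul(Add(0, 4), -3) = Mul(4, -3) = -12)
Function('t')(S, m) = -48 (Function('t')(S, m) = Mul(-12, 4) = -48)
Add(-446, Function('t')(20, Mul(Add(-11, 2), Pow(Add(0, -5), -1)))) = Add(-446, -48) = -494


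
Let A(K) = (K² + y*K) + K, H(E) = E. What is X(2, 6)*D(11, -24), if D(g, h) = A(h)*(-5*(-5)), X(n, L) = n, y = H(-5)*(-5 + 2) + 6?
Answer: 2400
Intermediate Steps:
y = 21 (y = -5*(-5 + 2) + 6 = -5*(-3) + 6 = 15 + 6 = 21)
A(K) = K² + 22*K (A(K) = (K² + 21*K) + K = K² + 22*K)
D(g, h) = 25*h*(22 + h) (D(g, h) = (h*(22 + h))*(-5*(-5)) = (h*(22 + h))*25 = 25*h*(22 + h))
X(2, 6)*D(11, -24) = 2*(25*(-24)*(22 - 24)) = 2*(25*(-24)*(-2)) = 2*1200 = 2400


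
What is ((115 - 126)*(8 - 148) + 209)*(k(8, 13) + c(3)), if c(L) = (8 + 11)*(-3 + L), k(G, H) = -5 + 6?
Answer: 1749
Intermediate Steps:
k(G, H) = 1
c(L) = -57 + 19*L (c(L) = 19*(-3 + L) = -57 + 19*L)
((115 - 126)*(8 - 148) + 209)*(k(8, 13) + c(3)) = ((115 - 126)*(8 - 148) + 209)*(1 + (-57 + 19*3)) = (-11*(-140) + 209)*(1 + (-57 + 57)) = (1540 + 209)*(1 + 0) = 1749*1 = 1749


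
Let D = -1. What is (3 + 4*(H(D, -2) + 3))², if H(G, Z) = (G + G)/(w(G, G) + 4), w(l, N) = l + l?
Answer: 121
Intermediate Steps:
w(l, N) = 2*l
H(G, Z) = 2*G/(4 + 2*G) (H(G, Z) = (G + G)/(2*G + 4) = (2*G)/(4 + 2*G) = 2*G/(4 + 2*G))
(3 + 4*(H(D, -2) + 3))² = (3 + 4*(-1/(2 - 1) + 3))² = (3 + 4*(-1/1 + 3))² = (3 + 4*(-1*1 + 3))² = (3 + 4*(-1 + 3))² = (3 + 4*2)² = (3 + 8)² = 11² = 121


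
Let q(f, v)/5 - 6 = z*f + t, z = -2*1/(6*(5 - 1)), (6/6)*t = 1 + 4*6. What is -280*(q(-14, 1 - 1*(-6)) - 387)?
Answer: 189980/3 ≈ 63327.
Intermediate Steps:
t = 25 (t = 1 + 4*6 = 1 + 24 = 25)
z = -1/12 (z = -2/(4*6) = -2/24 = -2*1/24 = -1/12 ≈ -0.083333)
q(f, v) = 155 - 5*f/12 (q(f, v) = 30 + 5*(-f/12 + 25) = 30 + 5*(25 - f/12) = 30 + (125 - 5*f/12) = 155 - 5*f/12)
-280*(q(-14, 1 - 1*(-6)) - 387) = -280*((155 - 5/12*(-14)) - 387) = -280*((155 + 35/6) - 387) = -280*(965/6 - 387) = -280*(-1357/6) = 189980/3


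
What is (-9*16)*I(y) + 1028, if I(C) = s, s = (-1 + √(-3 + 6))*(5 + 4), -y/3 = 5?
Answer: 2324 - 1296*√3 ≈ 79.262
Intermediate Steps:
y = -15 (y = -3*5 = -15)
s = -9 + 9*√3 (s = (-1 + √3)*9 = -9 + 9*√3 ≈ 6.5885)
I(C) = -9 + 9*√3
(-9*16)*I(y) + 1028 = (-9*16)*(-9 + 9*√3) + 1028 = -144*(-9 + 9*√3) + 1028 = (1296 - 1296*√3) + 1028 = 2324 - 1296*√3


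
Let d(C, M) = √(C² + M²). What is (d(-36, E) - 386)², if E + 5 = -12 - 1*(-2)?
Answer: 120409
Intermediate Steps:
E = -15 (E = -5 + (-12 - 1*(-2)) = -5 + (-12 + 2) = -5 - 10 = -15)
(d(-36, E) - 386)² = (√((-36)² + (-15)²) - 386)² = (√(1296 + 225) - 386)² = (√1521 - 386)² = (39 - 386)² = (-347)² = 120409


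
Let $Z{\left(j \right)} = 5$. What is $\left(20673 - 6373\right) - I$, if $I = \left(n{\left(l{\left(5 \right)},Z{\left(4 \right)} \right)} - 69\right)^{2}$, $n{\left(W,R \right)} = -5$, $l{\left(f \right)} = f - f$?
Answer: $8824$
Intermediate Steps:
$l{\left(f \right)} = 0$
$I = 5476$ ($I = \left(-5 - 69\right)^{2} = \left(-74\right)^{2} = 5476$)
$\left(20673 - 6373\right) - I = \left(20673 - 6373\right) - 5476 = 14300 - 5476 = 8824$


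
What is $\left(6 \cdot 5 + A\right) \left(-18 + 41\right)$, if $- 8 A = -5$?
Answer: $\frac{5635}{8} \approx 704.38$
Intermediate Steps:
$A = \frac{5}{8}$ ($A = \left(- \frac{1}{8}\right) \left(-5\right) = \frac{5}{8} \approx 0.625$)
$\left(6 \cdot 5 + A\right) \left(-18 + 41\right) = \left(6 \cdot 5 + \frac{5}{8}\right) \left(-18 + 41\right) = \left(30 + \frac{5}{8}\right) 23 = \frac{245}{8} \cdot 23 = \frac{5635}{8}$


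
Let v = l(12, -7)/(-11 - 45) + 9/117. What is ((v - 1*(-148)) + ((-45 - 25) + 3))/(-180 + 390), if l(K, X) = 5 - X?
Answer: 14717/38220 ≈ 0.38506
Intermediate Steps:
v = -25/182 (v = (5 - 1*(-7))/(-11 - 45) + 9/117 = (5 + 7)/(-56) + 9*(1/117) = 12*(-1/56) + 1/13 = -3/14 + 1/13 = -25/182 ≈ -0.13736)
((v - 1*(-148)) + ((-45 - 25) + 3))/(-180 + 390) = ((-25/182 - 1*(-148)) + ((-45 - 25) + 3))/(-180 + 390) = ((-25/182 + 148) + (-70 + 3))/210 = (26911/182 - 67)*(1/210) = (14717/182)*(1/210) = 14717/38220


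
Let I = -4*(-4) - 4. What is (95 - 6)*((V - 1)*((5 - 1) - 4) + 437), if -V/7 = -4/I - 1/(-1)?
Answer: 38893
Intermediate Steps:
I = 12 (I = 16 - 4 = 12)
V = -14/3 (V = -7*(-4/12 - 1/(-1)) = -7*(-4*1/12 - 1*(-1)) = -7*(-⅓ + 1) = -7*⅔ = -14/3 ≈ -4.6667)
(95 - 6)*((V - 1)*((5 - 1) - 4) + 437) = (95 - 6)*((-14/3 - 1)*((5 - 1) - 4) + 437) = 89*(-17*(4 - 4)/3 + 437) = 89*(-17/3*0 + 437) = 89*(0 + 437) = 89*437 = 38893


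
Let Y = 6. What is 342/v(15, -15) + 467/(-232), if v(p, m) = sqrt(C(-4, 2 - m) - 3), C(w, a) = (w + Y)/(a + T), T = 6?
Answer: -467/232 - 342*I*sqrt(1541)/67 ≈ -2.0129 - 200.38*I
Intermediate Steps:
C(w, a) = (6 + w)/(6 + a) (C(w, a) = (w + 6)/(a + 6) = (6 + w)/(6 + a))
v(p, m) = sqrt(-3 + 2/(8 - m)) (v(p, m) = sqrt((6 - 4)/(6 + (2 - m)) - 3) = sqrt(2/(8 - m) - 3) = sqrt(-3 + 2/(8 - m)))
342/v(15, -15) + 467/(-232) = 342/(sqrt((-22 + 3*(-15))/(8 - 1*(-15)))) + 467/(-232) = 342/(sqrt((-22 - 45)/(8 + 15))) + 467*(-1/232) = 342/(sqrt(-67/23)) - 467/232 = 342/((I*sqrt(1541)/23)) - 467/232 = 342*(-I*sqrt(1541)/67) - 467/232 = -342*I*sqrt(1541)/67 - 467/232 = -467/232 - 342*I*sqrt(1541)/67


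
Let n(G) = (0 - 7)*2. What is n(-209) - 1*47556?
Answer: -47570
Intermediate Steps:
n(G) = -14 (n(G) = -7*2 = -14)
n(-209) - 1*47556 = -14 - 1*47556 = -14 - 47556 = -47570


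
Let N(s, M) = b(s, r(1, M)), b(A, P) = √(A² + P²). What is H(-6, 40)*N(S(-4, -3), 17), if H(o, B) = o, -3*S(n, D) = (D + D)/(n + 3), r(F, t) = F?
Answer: -6*√5 ≈ -13.416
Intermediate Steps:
S(n, D) = -2*D/(3*(3 + n)) (S(n, D) = -(D + D)/(3*(n + 3)) = -2*D/(3*(3 + n)))
N(s, M) = √(1 + s²) (N(s, M) = √(s² + 1²) = √(s² + 1) = √(1 + s²))
H(-6, 40)*N(S(-4, -3), 17) = -6*√(1 + (-2*(-3)/(9 + 3*(-4)))²) = -6*√(1 + (-2*(-3)/(9 - 12))²) = -6*√(1 + (-2*(-3)/(-3))²) = -6*√(1 + (-2*(-3)*(-⅓))²) = -6*√(1 + (-2)²) = -6*√(1 + 4) = -6*√5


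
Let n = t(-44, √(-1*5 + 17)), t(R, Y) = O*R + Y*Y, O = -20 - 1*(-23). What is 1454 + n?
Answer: 1334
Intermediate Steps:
O = 3 (O = -20 + 23 = 3)
t(R, Y) = Y² + 3*R (t(R, Y) = 3*R + Y*Y = 3*R + Y² = Y² + 3*R)
n = -120 (n = (√(-1*5 + 17))² + 3*(-44) = (√(-5 + 17))² - 132 = (√12)² - 132 = (2*√3)² - 132 = 12 - 132 = -120)
1454 + n = 1454 - 120 = 1334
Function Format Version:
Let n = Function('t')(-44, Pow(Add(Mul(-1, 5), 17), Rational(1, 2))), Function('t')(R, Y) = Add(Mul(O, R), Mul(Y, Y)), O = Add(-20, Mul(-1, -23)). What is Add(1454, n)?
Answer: 1334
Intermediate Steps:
O = 3 (O = Add(-20, 23) = 3)
Function('t')(R, Y) = Add(Pow(Y, 2), Mul(3, R)) (Function('t')(R, Y) = Add(Mul(3, R), Mul(Y, Y)) = Add(Mul(3, R), Pow(Y, 2)) = Add(Pow(Y, 2), Mul(3, R)))
n = -120 (n = Add(Pow(Pow(Add(Mul(-1, 5), 17), Rational(1, 2)), 2), Mul(3, -44)) = Add(Pow(Pow(Add(-5, 17), Rational(1, 2)), 2), -132) = Add(Pow(Pow(12, Rational(1, 2)), 2), -132) = Add(Pow(Mul(2, Pow(3, Rational(1, 2))), 2), -132) = Add(12, -132) = -120)
Add(1454, n) = Add(1454, -120) = 1334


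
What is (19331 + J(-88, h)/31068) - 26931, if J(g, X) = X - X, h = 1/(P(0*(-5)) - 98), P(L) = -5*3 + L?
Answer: -7600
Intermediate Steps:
P(L) = -15 + L
h = -1/113 (h = 1/((-15 + 0*(-5)) - 98) = 1/((-15 + 0) - 98) = 1/(-15 - 98) = 1/(-113) = -1/113 ≈ -0.0088496)
J(g, X) = 0
(19331 + J(-88, h)/31068) - 26931 = (19331 + 0/31068) - 26931 = (19331 + 0*(1/31068)) - 26931 = (19331 + 0) - 26931 = 19331 - 26931 = -7600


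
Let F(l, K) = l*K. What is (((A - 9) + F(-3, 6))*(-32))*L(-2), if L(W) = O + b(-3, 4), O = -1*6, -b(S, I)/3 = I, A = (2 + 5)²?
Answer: 12672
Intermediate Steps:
A = 49 (A = 7² = 49)
b(S, I) = -3*I
O = -6
L(W) = -18 (L(W) = -6 - 3*4 = -6 - 12 = -18)
F(l, K) = K*l
(((A - 9) + F(-3, 6))*(-32))*L(-2) = (((49 - 9) + 6*(-3))*(-32))*(-18) = ((40 - 18)*(-32))*(-18) = (22*(-32))*(-18) = -704*(-18) = 12672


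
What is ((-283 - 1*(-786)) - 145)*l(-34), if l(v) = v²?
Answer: 413848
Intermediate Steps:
((-283 - 1*(-786)) - 145)*l(-34) = ((-283 - 1*(-786)) - 145)*(-34)² = ((-283 + 786) - 145)*1156 = (503 - 145)*1156 = 358*1156 = 413848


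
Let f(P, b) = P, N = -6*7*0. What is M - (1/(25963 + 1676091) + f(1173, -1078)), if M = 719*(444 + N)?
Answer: 541360401401/1702054 ≈ 3.1806e+5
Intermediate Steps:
N = 0 (N = -42*0 = 0)
M = 319236 (M = 719*(444 + 0) = 719*444 = 319236)
M - (1/(25963 + 1676091) + f(1173, -1078)) = 319236 - (1/(25963 + 1676091) + 1173) = 319236 - (1/1702054 + 1173) = 319236 - 1*1996509343/1702054 = 319236 - 1996509343/1702054 = 541360401401/1702054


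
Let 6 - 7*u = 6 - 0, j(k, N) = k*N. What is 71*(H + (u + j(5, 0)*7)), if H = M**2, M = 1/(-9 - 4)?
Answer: 71/169 ≈ 0.42012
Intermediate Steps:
j(k, N) = N*k
M = -1/13 (M = 1/(-13) = -1/13 ≈ -0.076923)
u = 0 (u = 6/7 - (6 - 0)/7 = 6/7 - (6 - 1*0)/7 = 6/7 - (6 + 0)/7 = 6/7 - 1/7*6 = 6/7 - 6/7 = 0)
H = 1/169 (H = (-1/13)**2 = 1/169 ≈ 0.0059172)
71*(H + (u + j(5, 0)*7)) = 71*(1/169 + (0 + (0*5)*7)) = 71*(1/169 + (0 + 0*7)) = 71*(1/169 + (0 + 0)) = 71*(1/169 + 0) = 71*(1/169) = 71/169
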